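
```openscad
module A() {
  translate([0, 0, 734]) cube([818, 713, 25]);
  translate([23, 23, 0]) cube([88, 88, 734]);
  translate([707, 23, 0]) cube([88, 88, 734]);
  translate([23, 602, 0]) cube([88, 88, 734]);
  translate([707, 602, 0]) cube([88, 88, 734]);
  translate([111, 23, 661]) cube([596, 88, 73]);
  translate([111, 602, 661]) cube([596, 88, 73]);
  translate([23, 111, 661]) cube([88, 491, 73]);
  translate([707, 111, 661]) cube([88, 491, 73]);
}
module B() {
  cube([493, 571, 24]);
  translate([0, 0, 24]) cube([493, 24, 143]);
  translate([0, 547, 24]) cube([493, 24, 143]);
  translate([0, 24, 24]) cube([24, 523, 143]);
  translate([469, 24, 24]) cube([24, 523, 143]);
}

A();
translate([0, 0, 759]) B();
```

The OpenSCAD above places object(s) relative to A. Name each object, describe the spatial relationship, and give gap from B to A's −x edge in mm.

A is a table. B is an open box. The open box is on top of the table. The gap from the open box to the table's −x edge is 0 mm.

The open box's min-x is at 0; the table's min-x is 0; gap = 0 mm.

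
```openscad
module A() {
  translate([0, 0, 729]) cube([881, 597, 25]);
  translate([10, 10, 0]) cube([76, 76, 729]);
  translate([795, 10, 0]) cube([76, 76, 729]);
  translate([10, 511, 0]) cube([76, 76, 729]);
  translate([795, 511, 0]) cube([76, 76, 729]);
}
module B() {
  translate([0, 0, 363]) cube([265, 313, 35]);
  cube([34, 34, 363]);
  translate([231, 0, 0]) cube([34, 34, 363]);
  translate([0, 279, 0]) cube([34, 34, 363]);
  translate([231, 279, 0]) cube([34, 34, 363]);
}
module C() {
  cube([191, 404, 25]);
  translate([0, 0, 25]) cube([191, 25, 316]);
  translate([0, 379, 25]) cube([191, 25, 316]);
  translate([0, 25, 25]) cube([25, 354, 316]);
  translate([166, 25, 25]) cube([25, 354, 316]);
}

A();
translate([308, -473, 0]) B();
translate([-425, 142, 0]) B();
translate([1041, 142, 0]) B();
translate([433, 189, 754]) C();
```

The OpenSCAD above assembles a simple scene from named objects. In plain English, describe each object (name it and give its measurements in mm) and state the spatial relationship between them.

A is a rectangular dining table. The top is 881×597×25 mm with its upper surface at z = 754 mm. It stands on four 76×76 mm square legs, each inset 10 mm from the nearest pair of top edges, running from the floor to the underside of the top.

B is a four-legged stool. The seat is 265×313 mm, 35 mm thick, top at z = 398 mm. It stands on four square legs, each 34×34 mm in cross-section, from z = 0 to the seat underside, each flush with a corner of the seat.

C is an open storage box with external size 191×404×341 mm and wall thickness 25 mm (the base is also 25 mm thick). The base covers the whole footprint; the four walls stand on the base, with the y-facing walls full-width and the x-facing walls fitting between their inner faces.

Three stools sit around the table at the −y, −x, +x sides. The open box is on top of the table.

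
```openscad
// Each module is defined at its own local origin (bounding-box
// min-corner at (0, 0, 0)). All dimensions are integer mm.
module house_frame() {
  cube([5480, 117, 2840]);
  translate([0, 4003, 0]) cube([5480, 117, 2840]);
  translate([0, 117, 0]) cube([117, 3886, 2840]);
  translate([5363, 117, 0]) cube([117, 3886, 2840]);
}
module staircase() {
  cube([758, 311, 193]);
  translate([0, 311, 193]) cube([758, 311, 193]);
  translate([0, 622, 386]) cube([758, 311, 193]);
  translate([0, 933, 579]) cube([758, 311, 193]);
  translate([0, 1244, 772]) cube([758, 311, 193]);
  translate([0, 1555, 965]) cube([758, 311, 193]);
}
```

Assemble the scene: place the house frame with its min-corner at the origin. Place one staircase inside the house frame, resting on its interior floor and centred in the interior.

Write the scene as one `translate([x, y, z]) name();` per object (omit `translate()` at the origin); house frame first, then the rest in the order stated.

house_frame();
translate([2361, 1127, 0]) staircase();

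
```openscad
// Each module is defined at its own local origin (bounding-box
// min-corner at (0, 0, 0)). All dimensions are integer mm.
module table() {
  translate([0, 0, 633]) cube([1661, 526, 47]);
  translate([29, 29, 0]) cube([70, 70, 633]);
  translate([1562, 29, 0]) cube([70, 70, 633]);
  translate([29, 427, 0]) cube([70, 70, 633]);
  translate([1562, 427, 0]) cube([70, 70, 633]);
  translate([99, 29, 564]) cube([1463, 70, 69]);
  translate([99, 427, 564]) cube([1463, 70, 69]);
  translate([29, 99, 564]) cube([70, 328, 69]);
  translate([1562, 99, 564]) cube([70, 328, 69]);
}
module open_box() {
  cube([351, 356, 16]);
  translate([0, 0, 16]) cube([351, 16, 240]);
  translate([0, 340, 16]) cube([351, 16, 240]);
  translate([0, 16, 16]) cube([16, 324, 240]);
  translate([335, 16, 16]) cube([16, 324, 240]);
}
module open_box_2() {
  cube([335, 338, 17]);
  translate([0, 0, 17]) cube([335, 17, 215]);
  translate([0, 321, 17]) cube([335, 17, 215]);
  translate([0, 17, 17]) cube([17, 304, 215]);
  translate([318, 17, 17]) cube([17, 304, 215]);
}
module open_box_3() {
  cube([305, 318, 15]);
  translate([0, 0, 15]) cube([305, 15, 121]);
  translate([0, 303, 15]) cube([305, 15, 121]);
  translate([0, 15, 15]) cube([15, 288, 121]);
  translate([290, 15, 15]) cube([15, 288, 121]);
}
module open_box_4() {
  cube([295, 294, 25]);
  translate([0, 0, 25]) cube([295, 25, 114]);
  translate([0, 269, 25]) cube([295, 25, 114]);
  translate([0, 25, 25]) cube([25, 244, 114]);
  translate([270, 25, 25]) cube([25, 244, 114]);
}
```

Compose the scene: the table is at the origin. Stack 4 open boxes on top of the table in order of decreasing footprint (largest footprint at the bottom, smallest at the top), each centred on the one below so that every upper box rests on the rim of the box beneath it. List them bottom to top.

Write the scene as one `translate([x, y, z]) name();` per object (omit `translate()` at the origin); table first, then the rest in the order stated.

table();
translate([655, 85, 680]) open_box();
translate([663, 94, 936]) open_box_2();
translate([678, 104, 1168]) open_box_3();
translate([683, 116, 1304]) open_box_4();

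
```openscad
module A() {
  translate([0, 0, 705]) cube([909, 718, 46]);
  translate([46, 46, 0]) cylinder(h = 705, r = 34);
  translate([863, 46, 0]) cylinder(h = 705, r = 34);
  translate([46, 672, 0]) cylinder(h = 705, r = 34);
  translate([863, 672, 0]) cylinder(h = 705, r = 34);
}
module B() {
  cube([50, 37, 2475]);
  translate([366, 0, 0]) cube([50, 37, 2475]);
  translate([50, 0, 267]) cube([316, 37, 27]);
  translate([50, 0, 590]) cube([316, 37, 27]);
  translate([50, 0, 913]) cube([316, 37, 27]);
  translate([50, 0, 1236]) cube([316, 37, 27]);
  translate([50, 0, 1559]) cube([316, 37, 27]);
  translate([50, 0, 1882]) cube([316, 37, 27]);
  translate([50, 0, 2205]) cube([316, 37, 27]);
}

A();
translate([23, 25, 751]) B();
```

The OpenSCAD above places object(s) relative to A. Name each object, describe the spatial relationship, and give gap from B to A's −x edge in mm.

The ladder's min-x is at 23; the table's min-x is 0; gap = 23 mm.

A is a table. B is a ladder. The ladder is on top of the table. The gap from the ladder to the table's −x edge is 23 mm.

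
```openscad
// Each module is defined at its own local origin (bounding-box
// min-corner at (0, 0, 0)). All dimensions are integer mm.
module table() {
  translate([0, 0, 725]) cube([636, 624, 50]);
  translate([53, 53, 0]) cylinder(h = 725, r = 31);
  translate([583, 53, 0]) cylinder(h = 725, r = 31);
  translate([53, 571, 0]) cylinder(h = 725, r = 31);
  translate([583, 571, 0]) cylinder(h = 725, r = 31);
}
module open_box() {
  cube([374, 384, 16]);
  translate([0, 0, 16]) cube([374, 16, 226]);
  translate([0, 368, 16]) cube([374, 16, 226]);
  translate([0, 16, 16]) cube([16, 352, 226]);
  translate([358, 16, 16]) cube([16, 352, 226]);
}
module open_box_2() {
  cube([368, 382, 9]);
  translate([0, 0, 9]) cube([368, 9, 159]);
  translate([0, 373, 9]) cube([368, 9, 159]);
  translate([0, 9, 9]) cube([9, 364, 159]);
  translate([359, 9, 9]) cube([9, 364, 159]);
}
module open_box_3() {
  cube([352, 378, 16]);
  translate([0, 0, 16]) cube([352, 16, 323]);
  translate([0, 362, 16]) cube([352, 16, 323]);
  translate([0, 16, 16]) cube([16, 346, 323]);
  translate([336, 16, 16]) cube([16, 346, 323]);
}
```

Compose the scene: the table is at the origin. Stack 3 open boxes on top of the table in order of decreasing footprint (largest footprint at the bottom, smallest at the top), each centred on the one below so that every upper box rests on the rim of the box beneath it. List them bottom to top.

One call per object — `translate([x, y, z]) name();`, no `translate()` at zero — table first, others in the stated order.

table();
translate([131, 120, 775]) open_box();
translate([134, 121, 1017]) open_box_2();
translate([142, 123, 1185]) open_box_3();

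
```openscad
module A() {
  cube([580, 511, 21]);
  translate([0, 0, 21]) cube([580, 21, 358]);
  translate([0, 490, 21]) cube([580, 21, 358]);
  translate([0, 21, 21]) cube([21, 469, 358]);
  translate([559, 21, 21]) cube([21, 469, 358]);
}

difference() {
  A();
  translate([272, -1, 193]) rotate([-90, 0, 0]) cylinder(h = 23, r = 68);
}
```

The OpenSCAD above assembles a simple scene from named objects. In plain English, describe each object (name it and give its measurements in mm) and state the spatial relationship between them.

A is an open-topped rectangular box: outside dimensions 580×511×379 mm, with a uniform wall and base thickness of 21 mm. The base is a full 580×511 slab on the floor; four walls sit on top of the base. The front and back walls (the −y and +y sides) span the full width; the two side walls fit between them.

The open box has a circular hole of radius 68 mm through its front wall, centred at (x = 272, z = 193).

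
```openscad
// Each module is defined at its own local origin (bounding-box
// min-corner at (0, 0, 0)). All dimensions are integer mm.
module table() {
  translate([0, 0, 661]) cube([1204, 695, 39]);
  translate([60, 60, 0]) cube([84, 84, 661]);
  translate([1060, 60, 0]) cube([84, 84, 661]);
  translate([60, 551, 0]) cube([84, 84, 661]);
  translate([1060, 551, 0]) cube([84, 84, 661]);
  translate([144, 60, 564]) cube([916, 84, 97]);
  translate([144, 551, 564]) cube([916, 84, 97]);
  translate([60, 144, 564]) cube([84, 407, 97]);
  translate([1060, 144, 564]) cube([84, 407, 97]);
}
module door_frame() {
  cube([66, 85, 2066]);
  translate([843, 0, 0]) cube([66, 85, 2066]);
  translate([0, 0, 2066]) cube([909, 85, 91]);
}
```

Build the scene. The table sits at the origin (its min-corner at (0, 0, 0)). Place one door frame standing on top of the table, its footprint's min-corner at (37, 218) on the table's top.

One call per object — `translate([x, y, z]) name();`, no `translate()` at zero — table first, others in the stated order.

table();
translate([37, 218, 700]) door_frame();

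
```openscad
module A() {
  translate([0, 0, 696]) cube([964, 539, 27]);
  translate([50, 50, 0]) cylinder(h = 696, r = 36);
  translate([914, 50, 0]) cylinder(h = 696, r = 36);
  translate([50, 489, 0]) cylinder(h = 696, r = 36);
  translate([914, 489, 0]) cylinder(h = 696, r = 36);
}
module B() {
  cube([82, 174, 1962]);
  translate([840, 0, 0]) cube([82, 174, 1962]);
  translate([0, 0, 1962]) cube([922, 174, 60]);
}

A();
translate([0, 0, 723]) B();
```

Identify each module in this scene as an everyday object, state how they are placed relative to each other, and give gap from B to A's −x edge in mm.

A is a table. B is a door frame. The door frame is on top of the table. The gap from the door frame to the table's −x edge is 0 mm.

The door frame's min-x is at 0; the table's min-x is 0; gap = 0 mm.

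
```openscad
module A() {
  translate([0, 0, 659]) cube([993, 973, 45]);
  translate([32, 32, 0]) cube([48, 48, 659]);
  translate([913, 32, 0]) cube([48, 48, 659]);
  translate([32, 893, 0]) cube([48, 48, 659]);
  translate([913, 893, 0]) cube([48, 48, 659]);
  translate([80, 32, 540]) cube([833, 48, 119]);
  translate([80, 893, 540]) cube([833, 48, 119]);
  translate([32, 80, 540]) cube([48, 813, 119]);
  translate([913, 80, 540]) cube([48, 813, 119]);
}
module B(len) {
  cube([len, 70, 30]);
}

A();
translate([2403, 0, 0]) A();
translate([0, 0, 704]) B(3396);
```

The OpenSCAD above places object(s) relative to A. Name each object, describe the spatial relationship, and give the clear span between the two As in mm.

A is a table. B is a beam. A beam spans the tops of two tables. The clear span between the two tables is 1410 mm.

Second table starts at x = 2403; first ends at x = 993; clear span = 2403 − 993 = 1410 mm.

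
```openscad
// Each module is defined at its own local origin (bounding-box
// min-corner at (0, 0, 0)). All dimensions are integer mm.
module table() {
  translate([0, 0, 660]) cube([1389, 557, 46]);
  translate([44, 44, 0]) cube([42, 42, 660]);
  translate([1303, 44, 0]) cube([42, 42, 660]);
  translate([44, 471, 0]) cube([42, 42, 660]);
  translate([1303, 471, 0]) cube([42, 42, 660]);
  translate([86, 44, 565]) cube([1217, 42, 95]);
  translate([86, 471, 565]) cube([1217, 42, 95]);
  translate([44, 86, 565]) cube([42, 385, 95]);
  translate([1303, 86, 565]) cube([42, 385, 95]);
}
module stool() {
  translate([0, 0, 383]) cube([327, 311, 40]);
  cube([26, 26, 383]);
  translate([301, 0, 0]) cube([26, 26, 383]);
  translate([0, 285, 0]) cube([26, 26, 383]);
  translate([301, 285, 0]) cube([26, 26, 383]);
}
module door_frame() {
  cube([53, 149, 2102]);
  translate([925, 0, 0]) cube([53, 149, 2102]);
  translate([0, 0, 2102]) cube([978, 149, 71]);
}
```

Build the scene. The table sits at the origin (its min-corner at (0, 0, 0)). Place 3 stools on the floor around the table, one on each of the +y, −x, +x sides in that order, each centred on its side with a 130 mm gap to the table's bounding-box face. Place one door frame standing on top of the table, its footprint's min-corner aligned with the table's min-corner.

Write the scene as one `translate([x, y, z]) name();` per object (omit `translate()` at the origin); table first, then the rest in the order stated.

table();
translate([531, 687, 0]) stool();
translate([-457, 123, 0]) stool();
translate([1519, 123, 0]) stool();
translate([0, 0, 706]) door_frame();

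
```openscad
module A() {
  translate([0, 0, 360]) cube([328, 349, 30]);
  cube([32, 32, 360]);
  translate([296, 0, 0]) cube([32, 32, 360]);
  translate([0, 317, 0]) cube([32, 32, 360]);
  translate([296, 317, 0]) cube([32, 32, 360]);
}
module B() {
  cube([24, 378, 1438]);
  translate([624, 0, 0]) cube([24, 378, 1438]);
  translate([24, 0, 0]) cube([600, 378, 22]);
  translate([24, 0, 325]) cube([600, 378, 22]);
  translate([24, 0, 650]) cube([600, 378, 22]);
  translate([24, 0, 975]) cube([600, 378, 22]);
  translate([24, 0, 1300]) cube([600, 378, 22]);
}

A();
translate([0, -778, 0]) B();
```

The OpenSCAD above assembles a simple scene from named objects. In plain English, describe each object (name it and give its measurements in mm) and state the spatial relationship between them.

A is a four-legged stool. The seat is 328×349 mm, 30 mm thick, top at z = 390 mm. It stands on four square legs, each 32×32 mm in cross-section, from z = 0 to the seat underside, each flush with a corner of the seat.

B is an open bookshelf. Two side panels, each 24 mm thick, 378 mm deep and 1438 mm tall, stand 648 mm apart (outside-to-outside). Between them sit 5 shelves, each 22 mm thick and 378 mm deep, spanning the full gap between the sides. The bottom shelf rests on the floor (its underside at z = 0) and the clear gap between one shelf's top and the next shelf's underside is 303 mm.

The bookshelf is on the floor beside the stool on its −y side.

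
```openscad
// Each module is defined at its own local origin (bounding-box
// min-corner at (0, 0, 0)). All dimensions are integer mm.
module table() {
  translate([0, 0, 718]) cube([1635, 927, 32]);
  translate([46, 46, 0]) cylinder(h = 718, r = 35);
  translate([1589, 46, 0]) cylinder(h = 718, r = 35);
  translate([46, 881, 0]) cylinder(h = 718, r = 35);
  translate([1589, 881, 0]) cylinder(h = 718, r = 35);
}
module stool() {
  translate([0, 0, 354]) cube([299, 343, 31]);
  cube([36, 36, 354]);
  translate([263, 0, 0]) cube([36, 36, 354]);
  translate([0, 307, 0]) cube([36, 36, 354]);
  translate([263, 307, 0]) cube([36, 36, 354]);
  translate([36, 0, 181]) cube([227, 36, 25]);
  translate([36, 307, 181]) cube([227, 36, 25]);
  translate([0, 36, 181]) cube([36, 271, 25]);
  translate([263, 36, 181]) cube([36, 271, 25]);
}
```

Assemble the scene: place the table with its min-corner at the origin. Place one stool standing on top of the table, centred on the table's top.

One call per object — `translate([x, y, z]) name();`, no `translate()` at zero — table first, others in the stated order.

table();
translate([668, 292, 750]) stool();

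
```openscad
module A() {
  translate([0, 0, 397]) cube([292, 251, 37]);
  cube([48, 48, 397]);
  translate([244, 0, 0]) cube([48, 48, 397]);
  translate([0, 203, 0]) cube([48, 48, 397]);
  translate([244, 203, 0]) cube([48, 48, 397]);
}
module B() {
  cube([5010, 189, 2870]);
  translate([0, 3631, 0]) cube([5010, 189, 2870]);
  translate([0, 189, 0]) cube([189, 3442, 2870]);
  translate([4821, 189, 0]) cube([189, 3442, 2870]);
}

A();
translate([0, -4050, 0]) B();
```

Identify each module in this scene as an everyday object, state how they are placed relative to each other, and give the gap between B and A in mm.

The house frame's nearest face is 230 mm from the stool's −y face.

A is a stool. B is a house frame. The house frame is on the floor beside the stool on its −y side. The gap between the house frame and the stool is 230 mm.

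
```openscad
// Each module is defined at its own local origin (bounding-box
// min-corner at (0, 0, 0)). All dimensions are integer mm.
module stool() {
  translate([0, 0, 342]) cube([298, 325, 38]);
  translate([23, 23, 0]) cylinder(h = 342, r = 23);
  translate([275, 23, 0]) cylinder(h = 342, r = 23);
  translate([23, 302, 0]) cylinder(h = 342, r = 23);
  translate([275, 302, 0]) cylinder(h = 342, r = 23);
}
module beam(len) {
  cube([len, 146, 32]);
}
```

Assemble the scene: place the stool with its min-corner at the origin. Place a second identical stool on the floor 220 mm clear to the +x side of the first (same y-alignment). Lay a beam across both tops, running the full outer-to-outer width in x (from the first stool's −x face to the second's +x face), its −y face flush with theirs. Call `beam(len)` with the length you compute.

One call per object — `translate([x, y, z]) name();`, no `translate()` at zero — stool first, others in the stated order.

stool();
translate([518, 0, 0]) stool();
translate([0, 0, 380]) beam(816);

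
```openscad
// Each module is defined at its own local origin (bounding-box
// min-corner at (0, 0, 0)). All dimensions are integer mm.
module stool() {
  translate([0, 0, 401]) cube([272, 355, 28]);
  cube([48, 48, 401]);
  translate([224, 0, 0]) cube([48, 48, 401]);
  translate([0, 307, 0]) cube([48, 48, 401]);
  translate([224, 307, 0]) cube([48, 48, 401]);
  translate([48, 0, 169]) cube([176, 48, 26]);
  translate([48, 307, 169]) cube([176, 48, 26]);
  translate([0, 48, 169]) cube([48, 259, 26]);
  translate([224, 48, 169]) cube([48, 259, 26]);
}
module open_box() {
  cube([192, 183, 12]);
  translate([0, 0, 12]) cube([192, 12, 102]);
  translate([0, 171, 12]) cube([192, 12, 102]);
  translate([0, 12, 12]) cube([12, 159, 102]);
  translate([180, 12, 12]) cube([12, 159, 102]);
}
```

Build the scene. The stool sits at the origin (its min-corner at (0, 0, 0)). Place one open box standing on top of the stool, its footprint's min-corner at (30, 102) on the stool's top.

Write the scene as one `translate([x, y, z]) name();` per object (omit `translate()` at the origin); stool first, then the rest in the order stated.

stool();
translate([30, 102, 429]) open_box();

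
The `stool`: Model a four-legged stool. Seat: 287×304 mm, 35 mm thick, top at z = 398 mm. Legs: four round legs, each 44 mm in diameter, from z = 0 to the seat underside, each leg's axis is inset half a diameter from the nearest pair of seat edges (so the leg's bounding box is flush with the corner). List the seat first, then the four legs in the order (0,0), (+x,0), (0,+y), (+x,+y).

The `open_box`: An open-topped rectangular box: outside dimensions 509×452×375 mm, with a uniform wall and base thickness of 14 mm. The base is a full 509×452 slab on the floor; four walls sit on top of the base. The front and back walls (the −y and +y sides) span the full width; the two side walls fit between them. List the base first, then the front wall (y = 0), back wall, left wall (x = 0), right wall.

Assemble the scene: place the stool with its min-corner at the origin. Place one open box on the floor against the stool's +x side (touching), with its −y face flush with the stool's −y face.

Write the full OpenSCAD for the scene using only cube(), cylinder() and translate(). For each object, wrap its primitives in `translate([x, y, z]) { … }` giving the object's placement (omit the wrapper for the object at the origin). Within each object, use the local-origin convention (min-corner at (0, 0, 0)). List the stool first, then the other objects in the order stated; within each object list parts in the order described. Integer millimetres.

translate([0, 0, 363]) cube([287, 304, 35]);
translate([22, 22, 0]) cylinder(h = 363, r = 22);
translate([265, 22, 0]) cylinder(h = 363, r = 22);
translate([22, 282, 0]) cylinder(h = 363, r = 22);
translate([265, 282, 0]) cylinder(h = 363, r = 22);
translate([287, 0, 0]) {
  cube([509, 452, 14]);
  translate([0, 0, 14]) cube([509, 14, 361]);
  translate([0, 438, 14]) cube([509, 14, 361]);
  translate([0, 14, 14]) cube([14, 424, 361]);
  translate([495, 14, 14]) cube([14, 424, 361]);
}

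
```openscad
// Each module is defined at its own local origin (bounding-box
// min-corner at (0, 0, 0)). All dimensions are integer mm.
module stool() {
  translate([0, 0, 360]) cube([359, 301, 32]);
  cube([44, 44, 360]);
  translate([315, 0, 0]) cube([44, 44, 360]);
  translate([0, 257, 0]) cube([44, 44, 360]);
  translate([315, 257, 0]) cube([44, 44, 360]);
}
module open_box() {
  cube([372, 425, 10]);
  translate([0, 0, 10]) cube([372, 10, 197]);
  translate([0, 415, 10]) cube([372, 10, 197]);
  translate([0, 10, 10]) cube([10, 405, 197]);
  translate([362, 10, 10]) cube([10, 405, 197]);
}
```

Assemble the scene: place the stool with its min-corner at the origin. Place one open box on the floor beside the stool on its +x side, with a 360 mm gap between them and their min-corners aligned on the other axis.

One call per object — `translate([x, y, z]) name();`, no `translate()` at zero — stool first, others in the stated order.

stool();
translate([719, 0, 0]) open_box();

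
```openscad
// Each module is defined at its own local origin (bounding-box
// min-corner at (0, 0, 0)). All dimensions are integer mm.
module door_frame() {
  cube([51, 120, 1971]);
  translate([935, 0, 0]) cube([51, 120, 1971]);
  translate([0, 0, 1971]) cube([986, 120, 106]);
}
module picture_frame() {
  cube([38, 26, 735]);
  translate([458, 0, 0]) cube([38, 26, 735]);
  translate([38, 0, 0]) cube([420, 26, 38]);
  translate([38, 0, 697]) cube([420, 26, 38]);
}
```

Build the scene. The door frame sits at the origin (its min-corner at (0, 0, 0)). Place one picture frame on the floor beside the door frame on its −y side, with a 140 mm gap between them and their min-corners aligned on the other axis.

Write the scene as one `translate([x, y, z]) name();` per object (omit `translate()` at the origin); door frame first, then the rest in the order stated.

door_frame();
translate([0, -166, 0]) picture_frame();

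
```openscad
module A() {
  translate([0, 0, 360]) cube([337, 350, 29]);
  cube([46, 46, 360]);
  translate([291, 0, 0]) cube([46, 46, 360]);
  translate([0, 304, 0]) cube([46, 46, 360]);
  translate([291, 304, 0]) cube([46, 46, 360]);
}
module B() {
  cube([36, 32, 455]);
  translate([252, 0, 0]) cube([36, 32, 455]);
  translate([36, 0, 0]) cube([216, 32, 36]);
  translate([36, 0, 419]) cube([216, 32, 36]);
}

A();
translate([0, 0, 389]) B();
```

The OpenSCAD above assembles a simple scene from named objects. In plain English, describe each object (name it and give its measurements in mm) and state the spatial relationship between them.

A is a four-legged stool. The seat is a 337×350×29 mm slab whose top surface is at z = 389 mm; four square legs, each 46×46 mm in cross-section, run from the floor (z = 0) to the underside of the seat, each flush with a corner of the seat.

B is a rectangular picture frame lying in the x–z plane (depth along y). The opening is 216 mm wide (x) by 383 mm tall (z), surrounded by a border 36 mm wide on all four sides. The frame is 32 mm deep and is made of two full-height vertical stiles with two horizontal rails fitted between them.

The picture frame is on top of the stool.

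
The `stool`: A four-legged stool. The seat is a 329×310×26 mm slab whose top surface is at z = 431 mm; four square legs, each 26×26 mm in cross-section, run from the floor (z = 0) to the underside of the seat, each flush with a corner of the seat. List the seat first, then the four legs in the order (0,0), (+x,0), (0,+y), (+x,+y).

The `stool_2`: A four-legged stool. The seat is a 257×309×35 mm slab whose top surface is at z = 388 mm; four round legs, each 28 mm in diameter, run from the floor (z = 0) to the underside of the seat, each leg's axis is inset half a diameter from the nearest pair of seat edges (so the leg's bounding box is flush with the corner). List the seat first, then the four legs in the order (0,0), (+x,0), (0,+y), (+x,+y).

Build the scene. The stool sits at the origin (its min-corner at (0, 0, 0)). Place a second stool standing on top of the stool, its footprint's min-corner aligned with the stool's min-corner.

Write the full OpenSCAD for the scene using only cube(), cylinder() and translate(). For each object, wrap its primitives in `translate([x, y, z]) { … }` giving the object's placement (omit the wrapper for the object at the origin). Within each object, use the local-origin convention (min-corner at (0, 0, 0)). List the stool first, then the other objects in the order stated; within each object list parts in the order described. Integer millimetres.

translate([0, 0, 405]) cube([329, 310, 26]);
cube([26, 26, 405]);
translate([303, 0, 0]) cube([26, 26, 405]);
translate([0, 284, 0]) cube([26, 26, 405]);
translate([303, 284, 0]) cube([26, 26, 405]);
translate([0, 0, 431]) {
  translate([0, 0, 353]) cube([257, 309, 35]);
  translate([14, 14, 0]) cylinder(h = 353, r = 14);
  translate([243, 14, 0]) cylinder(h = 353, r = 14);
  translate([14, 295, 0]) cylinder(h = 353, r = 14);
  translate([243, 295, 0]) cylinder(h = 353, r = 14);
}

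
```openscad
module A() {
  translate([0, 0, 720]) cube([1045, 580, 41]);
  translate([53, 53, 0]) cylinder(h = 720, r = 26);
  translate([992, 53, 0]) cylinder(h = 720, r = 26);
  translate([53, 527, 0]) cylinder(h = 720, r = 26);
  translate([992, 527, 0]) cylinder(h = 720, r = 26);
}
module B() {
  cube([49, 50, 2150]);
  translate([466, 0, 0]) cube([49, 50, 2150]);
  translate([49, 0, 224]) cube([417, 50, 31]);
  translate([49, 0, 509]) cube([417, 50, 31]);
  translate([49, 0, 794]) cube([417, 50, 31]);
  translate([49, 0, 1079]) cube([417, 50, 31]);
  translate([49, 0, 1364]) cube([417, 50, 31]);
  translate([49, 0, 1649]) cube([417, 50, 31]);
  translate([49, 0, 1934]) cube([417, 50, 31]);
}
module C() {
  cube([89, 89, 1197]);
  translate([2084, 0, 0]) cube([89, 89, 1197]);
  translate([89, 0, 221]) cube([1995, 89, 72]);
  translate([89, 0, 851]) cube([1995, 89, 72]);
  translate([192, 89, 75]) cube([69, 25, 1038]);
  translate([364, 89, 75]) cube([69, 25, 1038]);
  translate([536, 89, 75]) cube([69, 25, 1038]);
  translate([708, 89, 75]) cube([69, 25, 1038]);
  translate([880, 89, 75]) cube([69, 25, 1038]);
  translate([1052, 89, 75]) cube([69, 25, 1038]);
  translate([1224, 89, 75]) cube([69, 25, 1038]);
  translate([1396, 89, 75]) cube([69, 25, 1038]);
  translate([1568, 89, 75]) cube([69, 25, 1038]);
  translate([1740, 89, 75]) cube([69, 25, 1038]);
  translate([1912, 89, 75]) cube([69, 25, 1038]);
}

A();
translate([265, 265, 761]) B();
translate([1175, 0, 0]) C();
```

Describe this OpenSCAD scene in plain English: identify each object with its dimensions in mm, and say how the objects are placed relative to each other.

A is a table: top 1045 mm (x) × 580 mm (y), 41 mm thick, upper face at z = 761 mm, on four round legs of 52 mm diameter, each leg's bounding box inset 27 mm from the nearest pair of top edges, running from z = 0 to the bottom of the top.

B is a wooden ladder with two side rails of 49×50 mm section and 2150 mm height, set 515 mm apart overall. Between them run 7 rectangular rungs (50 mm deep, 31 mm thick), front faces flush with the rails' −y face. The bottom of the first rung is 224 mm above the floor and each subsequent rung is 285 mm higher than the one below.

C is a fence section. Two 89×89 mm posts, 1197 mm tall, stand on the floor with a clear span of 1995 mm between their inner faces. Two horizontal rails of 89×72 mm section span the gap between the posts with their undersides at z = 221 mm and z = 851 mm, flush with the posts' −y face. 11 pickets, each 69 mm wide, 25 mm thick and 1038 mm tall, are fixed to the +y face of the rails with their bottoms at z = 75 mm, evenly spaced across the span with equal gaps (rounded down to the nearest mm) at the −x end and between each pair — any rounding remainder accumulates at the +x end.

The ladder is on top of the table, centred. The fence section is on the floor beside the table on its +x side.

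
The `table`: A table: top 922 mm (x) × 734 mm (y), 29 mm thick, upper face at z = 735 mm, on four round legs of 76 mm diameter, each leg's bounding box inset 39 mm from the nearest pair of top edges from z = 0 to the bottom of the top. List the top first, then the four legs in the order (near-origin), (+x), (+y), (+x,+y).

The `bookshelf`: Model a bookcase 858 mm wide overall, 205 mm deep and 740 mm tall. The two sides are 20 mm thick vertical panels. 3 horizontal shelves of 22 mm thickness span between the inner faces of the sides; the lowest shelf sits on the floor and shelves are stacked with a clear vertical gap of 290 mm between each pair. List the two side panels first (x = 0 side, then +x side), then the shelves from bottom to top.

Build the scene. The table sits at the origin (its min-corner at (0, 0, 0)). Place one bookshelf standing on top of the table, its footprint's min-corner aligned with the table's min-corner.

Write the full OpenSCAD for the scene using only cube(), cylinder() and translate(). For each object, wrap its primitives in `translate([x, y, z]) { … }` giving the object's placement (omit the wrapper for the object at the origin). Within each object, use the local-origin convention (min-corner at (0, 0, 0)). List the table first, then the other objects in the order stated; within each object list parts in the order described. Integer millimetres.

translate([0, 0, 706]) cube([922, 734, 29]);
translate([77, 77, 0]) cylinder(h = 706, r = 38);
translate([845, 77, 0]) cylinder(h = 706, r = 38);
translate([77, 657, 0]) cylinder(h = 706, r = 38);
translate([845, 657, 0]) cylinder(h = 706, r = 38);
translate([0, 0, 735]) {
  cube([20, 205, 740]);
  translate([838, 0, 0]) cube([20, 205, 740]);
  translate([20, 0, 0]) cube([818, 205, 22]);
  translate([20, 0, 312]) cube([818, 205, 22]);
  translate([20, 0, 624]) cube([818, 205, 22]);
}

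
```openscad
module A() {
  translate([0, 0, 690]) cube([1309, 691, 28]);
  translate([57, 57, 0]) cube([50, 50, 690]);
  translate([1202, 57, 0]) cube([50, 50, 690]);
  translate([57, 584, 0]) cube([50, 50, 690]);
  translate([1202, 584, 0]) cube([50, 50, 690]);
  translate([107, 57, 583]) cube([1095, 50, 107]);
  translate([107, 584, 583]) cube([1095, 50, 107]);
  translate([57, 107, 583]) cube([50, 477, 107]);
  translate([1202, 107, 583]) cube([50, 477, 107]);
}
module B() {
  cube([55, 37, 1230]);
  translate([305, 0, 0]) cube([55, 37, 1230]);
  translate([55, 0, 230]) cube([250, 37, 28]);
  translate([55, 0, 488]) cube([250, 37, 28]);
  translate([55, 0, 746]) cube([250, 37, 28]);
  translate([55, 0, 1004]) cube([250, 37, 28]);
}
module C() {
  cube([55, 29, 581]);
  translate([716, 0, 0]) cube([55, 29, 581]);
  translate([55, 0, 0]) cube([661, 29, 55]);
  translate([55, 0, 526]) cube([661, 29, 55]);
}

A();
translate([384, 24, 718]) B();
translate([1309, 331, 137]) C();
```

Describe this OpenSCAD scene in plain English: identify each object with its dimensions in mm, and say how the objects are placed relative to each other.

A is a rectangular dining table. The top is 1309×691×28 mm with its upper surface at z = 718 mm. It stands on four 50×50 mm square legs, each inset 57 mm from the nearest pair of top edges, running from the floor to the underside of the top. Four apron rails, 50 mm thick and 107 mm tall, run between adjacent legs with their top edges flush with the underside of the top and their outer faces flush with the legs' outer faces.

B is a straight ladder. Two 55×37 mm vertical rails, 1230 mm tall, stand 360 mm apart (outside-to-outside) with their front faces coplanar on the −y side. 4 rungs, each 37 mm deep and 28 mm tall, span between the inner faces of the rails, front faces flush with the rails. The lowest rung's underside is at z = 230 mm and rungs are spaced 258 mm apart (underside to underside).

C is a picture frame with a 661×471 mm rectangular opening (x by z) and a uniform 55 mm border on every side. Frame depth is 29 mm along y. It is built from two vertical stiles running the full outside height and two horizontal rails spanning the gap between the stiles.

The ladder is on top of the table. The picture frame is beside the table with their tops flush at z = 718.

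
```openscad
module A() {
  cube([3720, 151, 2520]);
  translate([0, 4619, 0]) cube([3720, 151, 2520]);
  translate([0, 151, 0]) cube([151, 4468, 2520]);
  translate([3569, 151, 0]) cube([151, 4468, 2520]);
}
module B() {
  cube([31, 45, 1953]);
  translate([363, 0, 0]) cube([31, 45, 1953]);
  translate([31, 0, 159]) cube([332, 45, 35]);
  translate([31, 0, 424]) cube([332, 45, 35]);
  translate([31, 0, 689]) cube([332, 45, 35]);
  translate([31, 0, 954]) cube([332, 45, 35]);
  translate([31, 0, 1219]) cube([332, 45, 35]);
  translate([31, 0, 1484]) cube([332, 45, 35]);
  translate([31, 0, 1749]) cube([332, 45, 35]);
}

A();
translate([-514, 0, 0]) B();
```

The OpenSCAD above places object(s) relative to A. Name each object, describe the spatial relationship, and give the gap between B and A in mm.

The ladder's nearest face is 120 mm from the house frame's −x face.

A is a house frame. B is a ladder. The ladder is on the floor beside the house frame on its −x side. The gap between the ladder and the house frame is 120 mm.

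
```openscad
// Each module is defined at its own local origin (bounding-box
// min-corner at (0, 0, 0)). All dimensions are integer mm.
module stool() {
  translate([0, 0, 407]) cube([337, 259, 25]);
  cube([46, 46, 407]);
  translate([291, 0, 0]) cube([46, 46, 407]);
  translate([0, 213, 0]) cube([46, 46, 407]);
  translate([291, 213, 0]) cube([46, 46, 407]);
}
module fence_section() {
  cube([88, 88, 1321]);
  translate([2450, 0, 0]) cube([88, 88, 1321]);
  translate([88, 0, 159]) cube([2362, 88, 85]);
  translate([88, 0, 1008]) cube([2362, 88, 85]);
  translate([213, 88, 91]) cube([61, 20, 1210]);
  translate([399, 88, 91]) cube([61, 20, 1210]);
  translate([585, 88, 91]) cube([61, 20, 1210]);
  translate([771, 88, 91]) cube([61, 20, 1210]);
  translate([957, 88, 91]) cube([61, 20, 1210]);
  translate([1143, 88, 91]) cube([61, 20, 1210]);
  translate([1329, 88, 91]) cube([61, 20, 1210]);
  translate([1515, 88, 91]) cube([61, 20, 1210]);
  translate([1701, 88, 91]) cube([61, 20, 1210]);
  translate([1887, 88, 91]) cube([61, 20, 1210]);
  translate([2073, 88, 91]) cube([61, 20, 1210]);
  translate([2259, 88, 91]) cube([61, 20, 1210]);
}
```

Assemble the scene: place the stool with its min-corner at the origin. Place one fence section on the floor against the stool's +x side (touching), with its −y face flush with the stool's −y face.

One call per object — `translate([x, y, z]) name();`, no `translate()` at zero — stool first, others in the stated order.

stool();
translate([337, 0, 0]) fence_section();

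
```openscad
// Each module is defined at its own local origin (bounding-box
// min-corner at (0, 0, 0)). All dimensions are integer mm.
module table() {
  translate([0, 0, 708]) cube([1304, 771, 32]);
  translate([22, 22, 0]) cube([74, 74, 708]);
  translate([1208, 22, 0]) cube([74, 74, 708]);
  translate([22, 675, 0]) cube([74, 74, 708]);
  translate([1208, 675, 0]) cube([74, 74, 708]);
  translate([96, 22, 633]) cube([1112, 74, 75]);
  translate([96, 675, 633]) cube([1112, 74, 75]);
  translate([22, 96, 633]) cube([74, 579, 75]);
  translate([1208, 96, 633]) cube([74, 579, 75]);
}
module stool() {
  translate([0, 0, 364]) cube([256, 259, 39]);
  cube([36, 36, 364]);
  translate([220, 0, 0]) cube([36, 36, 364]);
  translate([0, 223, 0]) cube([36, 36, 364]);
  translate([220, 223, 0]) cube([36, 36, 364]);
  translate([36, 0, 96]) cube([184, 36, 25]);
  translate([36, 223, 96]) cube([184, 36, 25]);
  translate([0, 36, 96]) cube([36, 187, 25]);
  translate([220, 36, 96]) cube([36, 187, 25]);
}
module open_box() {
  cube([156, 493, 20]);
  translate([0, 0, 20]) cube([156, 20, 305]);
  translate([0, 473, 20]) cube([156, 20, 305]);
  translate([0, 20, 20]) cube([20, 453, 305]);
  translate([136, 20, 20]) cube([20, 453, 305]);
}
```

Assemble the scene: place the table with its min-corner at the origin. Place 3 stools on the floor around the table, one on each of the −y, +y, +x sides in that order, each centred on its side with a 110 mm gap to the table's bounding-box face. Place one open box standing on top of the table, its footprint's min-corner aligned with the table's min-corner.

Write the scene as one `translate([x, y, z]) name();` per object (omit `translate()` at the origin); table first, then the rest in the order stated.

table();
translate([524, -369, 0]) stool();
translate([524, 881, 0]) stool();
translate([1414, 256, 0]) stool();
translate([0, 0, 740]) open_box();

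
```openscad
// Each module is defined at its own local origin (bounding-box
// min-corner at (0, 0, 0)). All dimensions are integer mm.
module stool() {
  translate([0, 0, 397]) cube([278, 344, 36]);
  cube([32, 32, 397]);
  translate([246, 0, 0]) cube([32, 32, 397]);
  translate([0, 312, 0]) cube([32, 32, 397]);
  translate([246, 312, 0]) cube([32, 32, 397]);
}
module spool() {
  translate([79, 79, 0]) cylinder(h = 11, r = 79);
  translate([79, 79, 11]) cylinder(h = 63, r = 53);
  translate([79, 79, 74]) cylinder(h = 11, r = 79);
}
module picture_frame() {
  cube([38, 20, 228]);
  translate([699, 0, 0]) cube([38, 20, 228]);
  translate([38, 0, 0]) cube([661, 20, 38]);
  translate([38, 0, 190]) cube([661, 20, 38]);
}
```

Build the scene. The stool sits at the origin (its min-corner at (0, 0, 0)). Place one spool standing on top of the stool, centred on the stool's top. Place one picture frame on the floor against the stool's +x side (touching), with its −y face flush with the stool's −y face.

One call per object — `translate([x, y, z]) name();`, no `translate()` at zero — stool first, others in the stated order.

stool();
translate([60, 93, 433]) spool();
translate([278, 0, 0]) picture_frame();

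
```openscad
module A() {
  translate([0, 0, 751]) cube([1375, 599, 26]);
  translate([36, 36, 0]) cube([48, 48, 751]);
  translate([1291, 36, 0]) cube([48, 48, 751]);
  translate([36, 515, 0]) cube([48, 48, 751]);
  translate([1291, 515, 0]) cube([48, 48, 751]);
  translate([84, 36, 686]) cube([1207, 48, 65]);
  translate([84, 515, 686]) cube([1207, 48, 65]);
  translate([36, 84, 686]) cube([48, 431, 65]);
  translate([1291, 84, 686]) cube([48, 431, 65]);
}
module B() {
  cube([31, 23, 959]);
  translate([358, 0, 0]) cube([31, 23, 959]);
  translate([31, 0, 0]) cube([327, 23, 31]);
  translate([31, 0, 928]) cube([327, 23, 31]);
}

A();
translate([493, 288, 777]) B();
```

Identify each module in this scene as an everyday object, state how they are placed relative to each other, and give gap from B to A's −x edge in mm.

The picture frame's min-x is at 493; the table's min-x is 0; gap = 493 mm.

A is a table. B is a picture frame. The picture frame is on top of the table, centred. The gap from the picture frame to the table's −x edge is 493 mm.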